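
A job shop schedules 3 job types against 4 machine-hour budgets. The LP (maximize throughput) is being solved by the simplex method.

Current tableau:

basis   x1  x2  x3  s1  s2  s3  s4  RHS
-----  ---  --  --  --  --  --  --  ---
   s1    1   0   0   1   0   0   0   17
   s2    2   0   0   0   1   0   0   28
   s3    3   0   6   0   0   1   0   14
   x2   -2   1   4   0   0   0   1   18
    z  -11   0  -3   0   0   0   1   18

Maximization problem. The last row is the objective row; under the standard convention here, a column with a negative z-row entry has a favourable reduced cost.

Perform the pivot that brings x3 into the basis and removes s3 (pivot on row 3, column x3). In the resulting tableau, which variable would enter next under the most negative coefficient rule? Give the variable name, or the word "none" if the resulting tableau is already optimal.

x1

Pivot element 6. New z-row = old z-row − (-3)·(row 3/6).
Updated z-row coefficients: x1: -19/2, x2: 0, x3: 0, s1: 0, s2: 0, s3: 1/2, s4: 1.
The most negative is -19/2 in column x1, so x1 would enter next.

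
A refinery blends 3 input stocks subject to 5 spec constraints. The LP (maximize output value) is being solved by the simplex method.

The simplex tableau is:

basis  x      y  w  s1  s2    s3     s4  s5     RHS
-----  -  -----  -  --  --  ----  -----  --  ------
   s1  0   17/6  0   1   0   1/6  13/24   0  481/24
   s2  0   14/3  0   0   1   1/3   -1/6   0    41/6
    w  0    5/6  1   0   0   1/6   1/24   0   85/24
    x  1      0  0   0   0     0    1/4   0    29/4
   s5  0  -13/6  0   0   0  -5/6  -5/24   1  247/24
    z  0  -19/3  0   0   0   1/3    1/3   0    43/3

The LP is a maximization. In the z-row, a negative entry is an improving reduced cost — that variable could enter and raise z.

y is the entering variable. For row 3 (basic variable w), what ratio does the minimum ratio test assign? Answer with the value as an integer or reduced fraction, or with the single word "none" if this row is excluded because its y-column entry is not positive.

Ratio = RHS / (y entry) = (85/24) / (5/6) = 17/4.

17/4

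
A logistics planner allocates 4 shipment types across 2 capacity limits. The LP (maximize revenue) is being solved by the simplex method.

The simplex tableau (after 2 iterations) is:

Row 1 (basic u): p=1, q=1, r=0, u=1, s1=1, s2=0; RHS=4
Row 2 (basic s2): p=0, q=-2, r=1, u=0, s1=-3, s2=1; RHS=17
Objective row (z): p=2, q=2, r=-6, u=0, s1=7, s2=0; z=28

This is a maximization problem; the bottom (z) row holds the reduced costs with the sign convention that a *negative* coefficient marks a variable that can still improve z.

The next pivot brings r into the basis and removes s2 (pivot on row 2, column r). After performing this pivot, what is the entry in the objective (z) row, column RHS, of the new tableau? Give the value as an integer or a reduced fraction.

Pivot element is row 2, column r: 1.
Normalize row 2: new (row 2, RHS) = 17/1 = 17.
z-row ← z-row − (-6)·(new row 2): 28 − (-6)·17 = 130.

130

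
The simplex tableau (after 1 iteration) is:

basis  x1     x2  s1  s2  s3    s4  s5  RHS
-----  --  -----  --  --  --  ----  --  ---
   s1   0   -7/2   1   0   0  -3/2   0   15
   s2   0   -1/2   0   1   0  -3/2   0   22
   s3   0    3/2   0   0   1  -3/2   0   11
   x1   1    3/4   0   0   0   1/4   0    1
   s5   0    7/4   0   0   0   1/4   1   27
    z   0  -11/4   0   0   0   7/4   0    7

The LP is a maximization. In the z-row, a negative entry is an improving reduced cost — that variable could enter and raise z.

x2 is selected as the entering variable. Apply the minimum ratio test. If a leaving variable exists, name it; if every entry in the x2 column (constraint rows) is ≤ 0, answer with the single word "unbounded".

Ratios: row 1 (s1): entry -7/2 ≤ 0, skip; row 2 (s2): entry -1/2 ≤ 0, skip; row 3 (s3): 11/(3/2) = 22/3; row 4 (x1): 1/(3/4) = 4/3; row 5 (s5): 27/(7/4) = 108/7.
Minimum ratio is in the x1 row, so x1 leaves.

x1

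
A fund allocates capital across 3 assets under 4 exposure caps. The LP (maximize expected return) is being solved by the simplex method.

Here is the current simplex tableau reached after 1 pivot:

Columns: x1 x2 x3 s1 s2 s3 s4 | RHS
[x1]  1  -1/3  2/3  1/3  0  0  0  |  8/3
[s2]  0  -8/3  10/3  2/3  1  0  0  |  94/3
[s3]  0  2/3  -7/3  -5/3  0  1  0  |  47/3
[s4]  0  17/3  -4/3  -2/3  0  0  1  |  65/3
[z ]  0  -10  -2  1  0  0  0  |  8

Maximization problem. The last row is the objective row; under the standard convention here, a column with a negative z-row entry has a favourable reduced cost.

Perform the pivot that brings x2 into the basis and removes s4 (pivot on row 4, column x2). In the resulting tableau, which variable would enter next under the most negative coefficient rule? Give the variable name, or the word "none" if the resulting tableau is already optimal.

Pivot element 17/3. New z-row = old z-row − (-10)·(row 4/(17/3)).
Updated z-row coefficients: x1: 0, x2: 0, x3: -74/17, s1: -3/17, s2: 0, s3: 0, s4: 30/17.
The most negative is -74/17 in column x3, so x3 would enter next.

x3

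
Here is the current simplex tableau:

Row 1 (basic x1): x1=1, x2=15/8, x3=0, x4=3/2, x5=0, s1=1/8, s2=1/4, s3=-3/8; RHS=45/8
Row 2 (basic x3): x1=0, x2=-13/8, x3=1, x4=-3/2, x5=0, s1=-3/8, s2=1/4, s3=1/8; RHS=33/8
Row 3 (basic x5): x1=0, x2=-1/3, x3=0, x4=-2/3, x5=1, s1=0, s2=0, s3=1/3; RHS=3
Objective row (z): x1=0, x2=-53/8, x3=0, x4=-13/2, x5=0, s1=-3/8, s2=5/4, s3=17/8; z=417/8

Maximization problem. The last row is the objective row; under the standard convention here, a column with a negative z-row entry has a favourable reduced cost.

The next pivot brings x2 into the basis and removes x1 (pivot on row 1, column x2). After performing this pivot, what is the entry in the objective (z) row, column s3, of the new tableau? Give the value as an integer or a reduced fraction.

4/5

Pivot element is row 1, column x2: 15/8.
Normalize row 1: new (row 1, s3) = (-3/8)/(15/8) = -1/5.
z-row ← z-row − (-53/8)·(new row 1): 17/8 − (-53/8)·(-1/5) = 4/5.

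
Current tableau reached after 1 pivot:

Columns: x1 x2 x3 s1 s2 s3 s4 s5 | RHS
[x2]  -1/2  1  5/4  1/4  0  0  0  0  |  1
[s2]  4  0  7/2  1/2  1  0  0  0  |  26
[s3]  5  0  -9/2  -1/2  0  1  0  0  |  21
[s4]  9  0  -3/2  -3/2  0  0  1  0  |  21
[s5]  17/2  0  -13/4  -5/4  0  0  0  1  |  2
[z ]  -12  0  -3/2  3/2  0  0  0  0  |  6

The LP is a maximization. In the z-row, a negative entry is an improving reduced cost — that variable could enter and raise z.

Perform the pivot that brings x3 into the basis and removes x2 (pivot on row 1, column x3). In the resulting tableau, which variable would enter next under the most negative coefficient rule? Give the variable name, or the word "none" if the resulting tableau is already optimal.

x1

Pivot element 5/4. New z-row = old z-row − (-3/2)·(row 1/(5/4)).
Updated z-row coefficients: x1: -63/5, x2: 6/5, x3: 0, s1: 9/5, s2: 0, s3: 0, s4: 0, s5: 0.
The most negative is -63/5 in column x1, so x1 would enter next.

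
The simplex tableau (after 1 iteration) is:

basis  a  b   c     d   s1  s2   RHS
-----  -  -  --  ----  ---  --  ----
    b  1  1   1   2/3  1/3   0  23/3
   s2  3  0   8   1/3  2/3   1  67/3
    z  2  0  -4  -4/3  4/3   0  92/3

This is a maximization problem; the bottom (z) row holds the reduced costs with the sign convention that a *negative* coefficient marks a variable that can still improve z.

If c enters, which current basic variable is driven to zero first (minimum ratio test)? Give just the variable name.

s2

Ratios: row 1 (b): (23/3)/1 = 23/3; row 2 (s2): (67/3)/8 = 67/24.
Minimum ratio 67/24 is in the s2 row, so s2 leaves.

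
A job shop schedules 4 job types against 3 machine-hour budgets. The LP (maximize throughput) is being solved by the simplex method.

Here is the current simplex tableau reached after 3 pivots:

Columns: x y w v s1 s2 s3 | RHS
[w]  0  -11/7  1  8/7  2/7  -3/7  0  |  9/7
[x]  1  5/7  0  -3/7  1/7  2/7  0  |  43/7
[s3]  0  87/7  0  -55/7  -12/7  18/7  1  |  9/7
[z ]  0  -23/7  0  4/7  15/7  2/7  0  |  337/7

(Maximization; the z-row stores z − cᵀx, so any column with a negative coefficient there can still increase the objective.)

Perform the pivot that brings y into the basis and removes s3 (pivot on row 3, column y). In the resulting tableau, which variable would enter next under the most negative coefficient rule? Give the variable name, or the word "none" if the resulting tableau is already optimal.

Pivot element 87/7. New z-row = old z-row − (-23/7)·(row 3/(87/7)).
Updated z-row coefficients: x: 0, y: 0, w: 0, v: -131/87, s1: 49/29, s2: 28/29, s3: 23/87.
The most negative is -131/87 in column v, so v would enter next.

v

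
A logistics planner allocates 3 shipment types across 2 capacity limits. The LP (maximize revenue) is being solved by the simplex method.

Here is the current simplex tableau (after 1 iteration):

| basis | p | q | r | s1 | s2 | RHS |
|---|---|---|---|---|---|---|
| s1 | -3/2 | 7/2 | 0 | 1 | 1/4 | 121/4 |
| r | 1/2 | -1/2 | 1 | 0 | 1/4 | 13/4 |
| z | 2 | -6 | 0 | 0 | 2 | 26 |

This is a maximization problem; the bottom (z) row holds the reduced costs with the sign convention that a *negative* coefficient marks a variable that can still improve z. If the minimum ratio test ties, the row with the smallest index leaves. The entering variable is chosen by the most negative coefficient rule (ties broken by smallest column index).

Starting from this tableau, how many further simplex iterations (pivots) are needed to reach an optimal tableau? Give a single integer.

pivot: q in, s1 out → z = 545/7
pivot: p in, r out → z = 93
No improving column remains; optimal.

2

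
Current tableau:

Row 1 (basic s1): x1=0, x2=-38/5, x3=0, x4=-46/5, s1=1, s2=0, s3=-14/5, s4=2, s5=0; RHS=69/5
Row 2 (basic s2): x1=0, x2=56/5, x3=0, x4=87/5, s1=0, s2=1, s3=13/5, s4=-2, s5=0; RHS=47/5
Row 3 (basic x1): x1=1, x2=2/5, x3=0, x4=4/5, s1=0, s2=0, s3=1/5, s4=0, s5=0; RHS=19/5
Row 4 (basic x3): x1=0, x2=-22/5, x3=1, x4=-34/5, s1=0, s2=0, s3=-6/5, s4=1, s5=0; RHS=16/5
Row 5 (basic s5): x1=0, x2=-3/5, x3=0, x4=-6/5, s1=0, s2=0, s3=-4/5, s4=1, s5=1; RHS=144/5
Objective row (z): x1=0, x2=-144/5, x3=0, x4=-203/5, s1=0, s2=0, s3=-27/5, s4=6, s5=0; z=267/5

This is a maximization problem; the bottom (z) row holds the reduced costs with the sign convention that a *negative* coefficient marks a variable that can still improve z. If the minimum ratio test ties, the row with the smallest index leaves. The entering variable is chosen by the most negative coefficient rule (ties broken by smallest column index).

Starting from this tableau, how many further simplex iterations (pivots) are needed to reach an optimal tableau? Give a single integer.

pivot: x4 in, s2 out → z = 226/3
pivot: x2 in, x4 out → z = 543/7
No improving column remains; optimal.

2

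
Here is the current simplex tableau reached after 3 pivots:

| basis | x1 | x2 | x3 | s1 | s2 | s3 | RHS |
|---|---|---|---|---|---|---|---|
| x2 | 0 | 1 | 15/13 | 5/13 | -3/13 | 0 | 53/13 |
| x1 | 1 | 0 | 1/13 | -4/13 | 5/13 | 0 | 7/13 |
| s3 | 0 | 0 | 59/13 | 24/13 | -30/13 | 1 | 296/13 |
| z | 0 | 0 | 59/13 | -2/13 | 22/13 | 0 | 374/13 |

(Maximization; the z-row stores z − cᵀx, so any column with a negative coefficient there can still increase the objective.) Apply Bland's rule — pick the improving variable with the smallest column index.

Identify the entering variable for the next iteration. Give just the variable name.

s1

Objective-row coefficients: x1: 0, x2: 0, x3: 59/13, s1: -2/13, s2: 22/13, s3: 0.
Improving columns: s1. Bland's rule picks the smallest column index → s1.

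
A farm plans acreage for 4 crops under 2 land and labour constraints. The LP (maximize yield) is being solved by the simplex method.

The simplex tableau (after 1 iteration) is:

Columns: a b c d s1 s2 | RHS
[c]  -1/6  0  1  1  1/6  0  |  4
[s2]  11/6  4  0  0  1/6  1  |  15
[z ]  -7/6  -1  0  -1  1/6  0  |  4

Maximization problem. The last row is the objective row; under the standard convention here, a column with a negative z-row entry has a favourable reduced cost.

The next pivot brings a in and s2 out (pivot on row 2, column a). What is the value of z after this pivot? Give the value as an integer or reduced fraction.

149/11

Minimum ratio for a: 15/(11/6) = 90/11.
z changes by −(z-row coeff of a)·ratio = −(-7/6)·(90/11) = 105/11.
New z = 4 + (105/11) = 149/11.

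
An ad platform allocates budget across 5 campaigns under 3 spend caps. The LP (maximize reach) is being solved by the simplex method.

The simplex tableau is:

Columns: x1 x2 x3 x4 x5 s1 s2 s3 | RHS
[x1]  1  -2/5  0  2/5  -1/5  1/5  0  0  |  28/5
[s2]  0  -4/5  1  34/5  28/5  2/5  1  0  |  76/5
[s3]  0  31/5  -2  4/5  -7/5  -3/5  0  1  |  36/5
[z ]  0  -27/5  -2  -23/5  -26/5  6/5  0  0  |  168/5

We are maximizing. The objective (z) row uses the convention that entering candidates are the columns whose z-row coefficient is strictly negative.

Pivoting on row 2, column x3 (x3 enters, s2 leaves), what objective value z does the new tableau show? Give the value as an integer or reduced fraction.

64

Minimum ratio for x3: (76/5)/1 = 76/5.
z changes by −(z-row coeff of x3)·ratio = −(-2)·(76/5) = 152/5.
New z = 168/5 + (152/5) = 64.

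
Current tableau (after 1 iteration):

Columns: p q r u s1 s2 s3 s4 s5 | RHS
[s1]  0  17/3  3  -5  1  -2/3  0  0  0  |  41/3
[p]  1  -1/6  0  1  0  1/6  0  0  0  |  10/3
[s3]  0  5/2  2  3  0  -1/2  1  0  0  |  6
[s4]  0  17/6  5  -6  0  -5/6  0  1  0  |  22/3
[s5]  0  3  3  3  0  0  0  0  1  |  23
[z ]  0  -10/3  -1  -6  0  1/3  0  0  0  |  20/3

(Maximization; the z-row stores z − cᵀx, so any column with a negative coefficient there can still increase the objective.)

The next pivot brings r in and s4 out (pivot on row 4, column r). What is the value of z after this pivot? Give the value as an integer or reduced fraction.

Minimum ratio for r: (22/3)/5 = 22/15.
z changes by −(z-row coeff of r)·ratio = −(-1)·(22/15) = 22/15.
New z = 20/3 + (22/15) = 122/15.

122/15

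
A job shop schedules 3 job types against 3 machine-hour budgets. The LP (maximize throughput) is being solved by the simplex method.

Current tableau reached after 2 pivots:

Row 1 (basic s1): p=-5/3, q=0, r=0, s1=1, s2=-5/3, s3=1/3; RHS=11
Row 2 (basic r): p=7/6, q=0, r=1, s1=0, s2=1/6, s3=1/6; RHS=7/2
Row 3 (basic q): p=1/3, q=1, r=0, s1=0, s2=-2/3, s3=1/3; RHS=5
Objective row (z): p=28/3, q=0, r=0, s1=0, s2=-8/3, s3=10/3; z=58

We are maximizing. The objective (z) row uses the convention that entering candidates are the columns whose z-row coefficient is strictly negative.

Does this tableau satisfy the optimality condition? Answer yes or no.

no

Column s2 has objective-row coefficient -8/3, which is negative; an improving pivot exists, so not yet optimal.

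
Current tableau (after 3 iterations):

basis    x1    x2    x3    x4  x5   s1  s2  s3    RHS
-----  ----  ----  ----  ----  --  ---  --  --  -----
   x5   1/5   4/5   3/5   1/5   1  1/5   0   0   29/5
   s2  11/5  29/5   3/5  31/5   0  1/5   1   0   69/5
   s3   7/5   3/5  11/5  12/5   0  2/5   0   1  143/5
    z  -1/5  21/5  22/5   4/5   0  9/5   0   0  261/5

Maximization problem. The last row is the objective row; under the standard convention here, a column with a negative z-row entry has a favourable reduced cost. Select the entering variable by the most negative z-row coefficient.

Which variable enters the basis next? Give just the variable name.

x1

Objective-row coefficients: x1: -1/5, x2: 21/5, x3: 22/5, x4: 4/5, x5: 0, s1: 9/5, s2: 0, s3: 0.
The most negative is -1/5 in column x1, so x1 enters.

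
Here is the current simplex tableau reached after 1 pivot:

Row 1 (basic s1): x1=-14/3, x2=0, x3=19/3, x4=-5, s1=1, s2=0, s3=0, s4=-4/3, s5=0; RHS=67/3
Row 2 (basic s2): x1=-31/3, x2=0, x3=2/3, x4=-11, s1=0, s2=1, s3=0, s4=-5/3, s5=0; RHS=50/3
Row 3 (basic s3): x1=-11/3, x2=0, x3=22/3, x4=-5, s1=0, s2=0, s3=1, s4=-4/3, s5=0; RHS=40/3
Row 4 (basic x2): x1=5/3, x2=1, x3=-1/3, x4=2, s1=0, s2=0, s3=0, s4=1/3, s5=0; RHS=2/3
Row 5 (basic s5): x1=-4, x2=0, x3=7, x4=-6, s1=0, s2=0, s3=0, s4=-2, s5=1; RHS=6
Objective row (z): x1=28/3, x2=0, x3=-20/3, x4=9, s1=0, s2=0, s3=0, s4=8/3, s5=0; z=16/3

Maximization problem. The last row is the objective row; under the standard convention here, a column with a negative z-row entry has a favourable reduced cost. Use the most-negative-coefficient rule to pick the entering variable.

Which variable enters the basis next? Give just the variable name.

x3

Objective-row coefficients: x1: 28/3, x2: 0, x3: -20/3, x4: 9, s1: 0, s2: 0, s3: 0, s4: 8/3, s5: 0.
The most negative is -20/3 in column x3, so x3 enters.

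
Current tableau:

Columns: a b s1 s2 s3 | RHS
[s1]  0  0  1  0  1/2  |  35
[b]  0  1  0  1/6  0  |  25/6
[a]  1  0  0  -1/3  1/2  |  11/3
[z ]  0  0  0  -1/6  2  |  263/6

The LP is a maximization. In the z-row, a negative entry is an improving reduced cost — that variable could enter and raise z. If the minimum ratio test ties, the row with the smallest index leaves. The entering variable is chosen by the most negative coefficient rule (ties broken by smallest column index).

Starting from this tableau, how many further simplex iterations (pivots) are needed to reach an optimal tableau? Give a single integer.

pivot: s2 in, b out → z = 48
No improving column remains; optimal.

1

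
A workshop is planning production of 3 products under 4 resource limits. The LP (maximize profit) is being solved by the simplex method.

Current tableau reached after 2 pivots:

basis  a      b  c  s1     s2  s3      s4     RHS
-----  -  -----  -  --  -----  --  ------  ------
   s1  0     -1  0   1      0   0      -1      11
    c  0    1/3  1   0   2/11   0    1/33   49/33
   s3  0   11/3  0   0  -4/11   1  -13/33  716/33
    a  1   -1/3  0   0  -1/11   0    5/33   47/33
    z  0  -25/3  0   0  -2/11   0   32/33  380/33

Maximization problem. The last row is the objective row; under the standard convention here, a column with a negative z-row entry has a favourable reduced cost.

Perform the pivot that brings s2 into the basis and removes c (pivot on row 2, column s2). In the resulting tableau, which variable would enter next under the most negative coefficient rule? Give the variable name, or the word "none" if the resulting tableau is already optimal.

b

Pivot element 2/11. New z-row = old z-row − (-2/11)·(row 2/(2/11)).
Updated z-row coefficients: a: 0, b: -8, c: 1, s1: 0, s2: 0, s3: 0, s4: 1.
The most negative is -8 in column b, so b would enter next.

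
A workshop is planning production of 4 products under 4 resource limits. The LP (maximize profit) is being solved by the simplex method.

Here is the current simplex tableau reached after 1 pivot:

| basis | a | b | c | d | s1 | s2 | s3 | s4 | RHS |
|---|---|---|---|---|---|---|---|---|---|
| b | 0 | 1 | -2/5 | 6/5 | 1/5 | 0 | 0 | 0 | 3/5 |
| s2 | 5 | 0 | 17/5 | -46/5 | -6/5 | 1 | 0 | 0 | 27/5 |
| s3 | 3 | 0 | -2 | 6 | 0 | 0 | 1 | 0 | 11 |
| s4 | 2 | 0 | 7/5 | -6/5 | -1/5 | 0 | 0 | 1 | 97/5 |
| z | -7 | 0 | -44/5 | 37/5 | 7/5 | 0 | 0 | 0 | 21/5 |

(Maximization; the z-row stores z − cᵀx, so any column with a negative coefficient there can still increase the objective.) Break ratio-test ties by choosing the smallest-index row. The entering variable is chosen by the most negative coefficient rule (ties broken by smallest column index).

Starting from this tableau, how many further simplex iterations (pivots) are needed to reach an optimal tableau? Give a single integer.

3

pivot: c in, s2 out → z = 309/17
pivot: d in, s4 out → z = 1398/11
pivot: s2 in, b out → z = 763/6
No improving column remains; optimal.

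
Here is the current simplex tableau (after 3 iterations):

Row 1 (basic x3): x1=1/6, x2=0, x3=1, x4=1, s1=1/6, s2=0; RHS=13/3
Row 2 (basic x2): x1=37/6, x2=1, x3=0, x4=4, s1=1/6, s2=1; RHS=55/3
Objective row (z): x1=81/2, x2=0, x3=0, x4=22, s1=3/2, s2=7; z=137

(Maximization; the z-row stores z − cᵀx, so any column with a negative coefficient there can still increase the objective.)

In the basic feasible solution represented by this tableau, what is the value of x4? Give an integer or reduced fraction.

x4 is nonbasic (not in the basis column), so its value in the current BFS is 0.

0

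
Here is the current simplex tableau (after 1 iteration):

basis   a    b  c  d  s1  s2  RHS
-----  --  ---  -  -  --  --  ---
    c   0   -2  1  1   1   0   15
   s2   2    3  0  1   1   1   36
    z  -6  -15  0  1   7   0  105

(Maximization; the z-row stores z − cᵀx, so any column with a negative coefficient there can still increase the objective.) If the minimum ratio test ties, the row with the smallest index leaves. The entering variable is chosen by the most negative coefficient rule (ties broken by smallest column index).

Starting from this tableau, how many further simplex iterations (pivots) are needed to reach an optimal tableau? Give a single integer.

1

pivot: b in, s2 out → z = 285
No improving column remains; optimal.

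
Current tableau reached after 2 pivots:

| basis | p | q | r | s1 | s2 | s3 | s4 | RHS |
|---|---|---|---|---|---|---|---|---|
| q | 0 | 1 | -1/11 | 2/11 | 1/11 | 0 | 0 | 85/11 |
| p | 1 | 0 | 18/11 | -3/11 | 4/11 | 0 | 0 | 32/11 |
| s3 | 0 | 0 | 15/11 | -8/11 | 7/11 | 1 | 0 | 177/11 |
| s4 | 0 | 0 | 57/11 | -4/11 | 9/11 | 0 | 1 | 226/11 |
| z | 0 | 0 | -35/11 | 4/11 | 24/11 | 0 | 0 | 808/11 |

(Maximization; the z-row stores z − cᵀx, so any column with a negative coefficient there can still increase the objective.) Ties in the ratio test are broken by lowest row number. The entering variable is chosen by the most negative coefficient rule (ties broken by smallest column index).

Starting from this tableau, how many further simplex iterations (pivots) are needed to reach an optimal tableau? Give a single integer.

2

pivot: r in, p out → z = 712/9
pivot: s1 in, s4 out → z = 746/9
No improving column remains; optimal.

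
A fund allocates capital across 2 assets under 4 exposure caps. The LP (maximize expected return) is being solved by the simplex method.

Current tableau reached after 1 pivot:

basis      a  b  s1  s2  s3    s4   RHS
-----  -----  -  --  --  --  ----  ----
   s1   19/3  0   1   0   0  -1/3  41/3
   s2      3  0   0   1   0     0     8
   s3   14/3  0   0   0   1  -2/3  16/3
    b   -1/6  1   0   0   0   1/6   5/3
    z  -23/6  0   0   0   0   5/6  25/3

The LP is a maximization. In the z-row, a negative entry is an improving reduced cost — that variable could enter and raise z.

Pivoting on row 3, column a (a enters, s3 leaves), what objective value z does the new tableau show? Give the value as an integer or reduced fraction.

Minimum ratio for a: (16/3)/(14/3) = 8/7.
z changes by −(z-row coeff of a)·ratio = −(-23/6)·(8/7) = 92/21.
New z = 25/3 + (92/21) = 89/7.

89/7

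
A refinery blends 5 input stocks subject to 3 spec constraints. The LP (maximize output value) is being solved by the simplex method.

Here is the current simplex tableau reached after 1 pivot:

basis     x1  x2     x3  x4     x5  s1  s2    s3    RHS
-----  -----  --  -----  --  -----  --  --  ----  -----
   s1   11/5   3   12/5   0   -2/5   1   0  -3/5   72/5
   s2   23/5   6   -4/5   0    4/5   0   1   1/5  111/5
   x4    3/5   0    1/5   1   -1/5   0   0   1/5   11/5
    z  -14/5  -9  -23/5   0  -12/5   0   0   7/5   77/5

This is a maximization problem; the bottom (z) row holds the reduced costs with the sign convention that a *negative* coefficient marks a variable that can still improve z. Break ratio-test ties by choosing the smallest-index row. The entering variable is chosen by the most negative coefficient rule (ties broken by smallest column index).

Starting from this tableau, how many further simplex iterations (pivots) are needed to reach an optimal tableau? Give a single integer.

3

pivot: x2 in, s2 out → z = 487/10
pivot: x3 in, s1 out → z = 1555/28
pivot: x5 in, x2 out → z = 685/4
No improving column remains; optimal.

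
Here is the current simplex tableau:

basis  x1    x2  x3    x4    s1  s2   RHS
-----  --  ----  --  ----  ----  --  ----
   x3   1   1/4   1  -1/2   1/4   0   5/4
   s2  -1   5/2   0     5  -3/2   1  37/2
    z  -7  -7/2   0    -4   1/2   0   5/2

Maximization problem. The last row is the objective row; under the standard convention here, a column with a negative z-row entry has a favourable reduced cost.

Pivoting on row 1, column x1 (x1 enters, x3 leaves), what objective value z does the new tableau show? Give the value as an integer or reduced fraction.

45/4

Minimum ratio for x1: (5/4)/1 = 5/4.
z changes by −(z-row coeff of x1)·ratio = −(-7)·(5/4) = 35/4.
New z = 5/2 + (35/4) = 45/4.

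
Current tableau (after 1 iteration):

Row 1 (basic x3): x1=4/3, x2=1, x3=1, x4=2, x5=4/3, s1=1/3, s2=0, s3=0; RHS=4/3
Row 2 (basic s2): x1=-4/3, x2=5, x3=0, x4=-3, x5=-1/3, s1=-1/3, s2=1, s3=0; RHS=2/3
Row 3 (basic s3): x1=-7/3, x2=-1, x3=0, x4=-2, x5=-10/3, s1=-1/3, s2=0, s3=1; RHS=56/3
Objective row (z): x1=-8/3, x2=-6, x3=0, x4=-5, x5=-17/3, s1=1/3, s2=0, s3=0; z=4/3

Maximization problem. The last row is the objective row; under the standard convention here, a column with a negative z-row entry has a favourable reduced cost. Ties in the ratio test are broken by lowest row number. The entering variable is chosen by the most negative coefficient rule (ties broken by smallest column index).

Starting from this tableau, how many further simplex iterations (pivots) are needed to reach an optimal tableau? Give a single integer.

pivot: x2 in, s2 out → z = 32/15
pivot: x4 in, x3 out → z = 238/39
pivot: x5 in, x4 out → z = 22/3
No improving column remains; optimal.

3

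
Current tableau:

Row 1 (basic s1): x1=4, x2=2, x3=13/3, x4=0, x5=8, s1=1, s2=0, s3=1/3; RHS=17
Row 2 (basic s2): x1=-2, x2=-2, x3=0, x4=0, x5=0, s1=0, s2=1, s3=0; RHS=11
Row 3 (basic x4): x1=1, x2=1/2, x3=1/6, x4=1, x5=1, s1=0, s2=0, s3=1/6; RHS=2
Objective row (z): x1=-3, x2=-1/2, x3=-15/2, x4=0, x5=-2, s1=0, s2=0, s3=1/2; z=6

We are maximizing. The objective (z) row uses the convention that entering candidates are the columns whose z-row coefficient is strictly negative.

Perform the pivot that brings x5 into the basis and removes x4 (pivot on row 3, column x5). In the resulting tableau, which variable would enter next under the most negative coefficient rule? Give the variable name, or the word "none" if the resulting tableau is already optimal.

x3

Pivot element 1. New z-row = old z-row − (-2)·(row 3/1).
Updated z-row coefficients: x1: -1, x2: 1/2, x3: -43/6, x4: 2, x5: 0, s1: 0, s2: 0, s3: 5/6.
The most negative is -43/6 in column x3, so x3 would enter next.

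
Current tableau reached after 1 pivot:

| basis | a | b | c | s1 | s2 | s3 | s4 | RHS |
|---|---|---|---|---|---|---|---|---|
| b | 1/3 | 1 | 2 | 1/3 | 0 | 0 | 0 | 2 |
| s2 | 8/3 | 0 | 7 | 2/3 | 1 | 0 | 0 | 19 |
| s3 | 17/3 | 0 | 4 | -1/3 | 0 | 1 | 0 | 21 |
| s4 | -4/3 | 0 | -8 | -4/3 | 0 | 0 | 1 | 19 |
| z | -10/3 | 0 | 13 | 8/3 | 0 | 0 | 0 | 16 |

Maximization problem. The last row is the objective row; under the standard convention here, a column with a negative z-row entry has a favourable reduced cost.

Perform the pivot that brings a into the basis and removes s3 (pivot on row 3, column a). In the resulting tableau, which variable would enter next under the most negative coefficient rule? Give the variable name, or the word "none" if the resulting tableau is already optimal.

none

Pivot element 17/3. New z-row = old z-row − (-10/3)·(row 3/(17/3)).
Updated z-row coefficients: a: 0, b: 0, c: 261/17, s1: 42/17, s2: 0, s3: 10/17, s4: 0.
No coefficient is strictly negative; the tableau after this pivot is optimal.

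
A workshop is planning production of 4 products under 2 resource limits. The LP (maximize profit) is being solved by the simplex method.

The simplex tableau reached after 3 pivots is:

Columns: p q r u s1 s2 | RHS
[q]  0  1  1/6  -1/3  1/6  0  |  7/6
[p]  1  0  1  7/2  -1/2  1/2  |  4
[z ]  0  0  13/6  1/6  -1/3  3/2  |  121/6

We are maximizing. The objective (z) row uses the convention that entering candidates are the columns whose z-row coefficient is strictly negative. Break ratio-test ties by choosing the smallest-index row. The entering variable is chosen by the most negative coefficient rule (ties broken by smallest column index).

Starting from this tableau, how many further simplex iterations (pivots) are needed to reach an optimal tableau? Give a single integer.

2

pivot: s1 in, q out → z = 45/2
pivot: u in, p out → z = 24
No improving column remains; optimal.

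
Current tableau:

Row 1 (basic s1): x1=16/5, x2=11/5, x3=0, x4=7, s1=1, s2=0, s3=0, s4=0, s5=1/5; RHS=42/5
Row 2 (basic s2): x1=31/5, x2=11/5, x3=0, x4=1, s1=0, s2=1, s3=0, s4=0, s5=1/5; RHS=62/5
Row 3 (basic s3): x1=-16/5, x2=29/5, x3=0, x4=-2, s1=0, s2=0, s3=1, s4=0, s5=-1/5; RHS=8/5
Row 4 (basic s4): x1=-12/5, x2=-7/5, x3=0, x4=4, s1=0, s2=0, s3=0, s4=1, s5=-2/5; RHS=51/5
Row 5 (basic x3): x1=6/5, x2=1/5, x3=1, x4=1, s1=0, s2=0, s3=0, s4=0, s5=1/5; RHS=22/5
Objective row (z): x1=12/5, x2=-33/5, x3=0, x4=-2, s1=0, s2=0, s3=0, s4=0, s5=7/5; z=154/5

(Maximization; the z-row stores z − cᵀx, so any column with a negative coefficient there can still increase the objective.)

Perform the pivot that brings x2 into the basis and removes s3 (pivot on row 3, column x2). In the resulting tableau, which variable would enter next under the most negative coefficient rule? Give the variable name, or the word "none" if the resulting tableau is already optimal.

x4

Pivot element 29/5. New z-row = old z-row − (-33/5)·(row 3/(29/5)).
Updated z-row coefficients: x1: -36/29, x2: 0, x3: 0, x4: -124/29, s1: 0, s2: 0, s3: 33/29, s4: 0, s5: 34/29.
The most negative is -124/29 in column x4, so x4 would enter next.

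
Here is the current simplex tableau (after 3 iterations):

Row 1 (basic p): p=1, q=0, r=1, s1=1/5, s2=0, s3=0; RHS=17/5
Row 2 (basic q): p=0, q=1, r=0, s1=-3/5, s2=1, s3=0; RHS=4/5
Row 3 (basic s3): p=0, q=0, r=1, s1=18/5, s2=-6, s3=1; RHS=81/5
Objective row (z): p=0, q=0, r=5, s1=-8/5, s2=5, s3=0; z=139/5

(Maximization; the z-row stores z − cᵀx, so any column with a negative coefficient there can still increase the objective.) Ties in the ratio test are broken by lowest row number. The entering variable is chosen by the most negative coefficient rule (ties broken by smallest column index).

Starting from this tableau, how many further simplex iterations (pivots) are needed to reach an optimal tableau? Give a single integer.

pivot: s1 in, s3 out → z = 35
No improving column remains; optimal.

1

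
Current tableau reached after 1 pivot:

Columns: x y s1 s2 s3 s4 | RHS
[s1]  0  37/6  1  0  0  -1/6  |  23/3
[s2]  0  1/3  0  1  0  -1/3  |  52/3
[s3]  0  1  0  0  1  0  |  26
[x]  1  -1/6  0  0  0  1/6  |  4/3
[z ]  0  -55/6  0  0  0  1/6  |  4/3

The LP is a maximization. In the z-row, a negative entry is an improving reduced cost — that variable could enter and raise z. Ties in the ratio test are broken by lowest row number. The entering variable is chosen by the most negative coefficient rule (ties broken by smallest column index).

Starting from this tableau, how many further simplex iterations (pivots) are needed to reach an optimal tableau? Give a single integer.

pivot: y in, s1 out → z = 471/37
pivot: s4 in, x out → z = 27/2
No improving column remains; optimal.

2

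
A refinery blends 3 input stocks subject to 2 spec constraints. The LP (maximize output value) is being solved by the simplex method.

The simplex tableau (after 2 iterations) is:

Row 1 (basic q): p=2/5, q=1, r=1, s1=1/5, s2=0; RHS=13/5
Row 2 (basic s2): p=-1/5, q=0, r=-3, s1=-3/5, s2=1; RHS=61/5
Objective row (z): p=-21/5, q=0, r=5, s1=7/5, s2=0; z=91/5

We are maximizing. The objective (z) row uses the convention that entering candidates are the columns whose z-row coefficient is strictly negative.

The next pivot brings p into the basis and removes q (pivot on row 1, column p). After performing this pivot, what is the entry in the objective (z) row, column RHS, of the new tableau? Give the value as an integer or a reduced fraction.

91/2

Pivot element is row 1, column p: 2/5.
Normalize row 1: new (row 1, RHS) = (13/5)/(2/5) = 13/2.
z-row ← z-row − (-21/5)·(new row 1): 91/5 − (-21/5)·(13/2) = 91/2.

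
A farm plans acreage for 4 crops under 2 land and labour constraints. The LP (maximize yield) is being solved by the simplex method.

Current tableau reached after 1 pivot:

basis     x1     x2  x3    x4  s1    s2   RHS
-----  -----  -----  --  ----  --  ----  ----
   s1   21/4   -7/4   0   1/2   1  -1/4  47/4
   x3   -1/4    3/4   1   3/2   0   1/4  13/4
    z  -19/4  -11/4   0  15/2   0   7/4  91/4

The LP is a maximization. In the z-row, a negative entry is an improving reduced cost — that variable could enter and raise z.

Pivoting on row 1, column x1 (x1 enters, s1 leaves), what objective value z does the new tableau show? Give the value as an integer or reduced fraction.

Minimum ratio for x1: (47/4)/(21/4) = 47/21.
z changes by −(z-row coeff of x1)·ratio = −(-19/4)·(47/21) = 893/84.
New z = 91/4 + (893/84) = 701/21.

701/21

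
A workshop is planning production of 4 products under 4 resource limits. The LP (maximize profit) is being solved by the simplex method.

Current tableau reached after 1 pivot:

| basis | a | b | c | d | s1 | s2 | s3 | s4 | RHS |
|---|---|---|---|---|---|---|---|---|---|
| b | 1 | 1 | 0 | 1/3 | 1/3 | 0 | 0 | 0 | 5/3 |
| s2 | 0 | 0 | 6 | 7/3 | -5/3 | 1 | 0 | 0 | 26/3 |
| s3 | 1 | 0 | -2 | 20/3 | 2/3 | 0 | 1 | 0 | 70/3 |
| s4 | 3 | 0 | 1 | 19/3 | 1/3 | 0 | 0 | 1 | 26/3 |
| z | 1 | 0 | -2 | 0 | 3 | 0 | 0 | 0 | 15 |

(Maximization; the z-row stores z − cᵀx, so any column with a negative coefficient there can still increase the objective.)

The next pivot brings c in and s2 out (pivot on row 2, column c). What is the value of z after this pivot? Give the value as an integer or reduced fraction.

Minimum ratio for c: (26/3)/6 = 13/9.
z changes by −(z-row coeff of c)·ratio = −(-2)·(13/9) = 26/9.
New z = 15 + (26/9) = 161/9.

161/9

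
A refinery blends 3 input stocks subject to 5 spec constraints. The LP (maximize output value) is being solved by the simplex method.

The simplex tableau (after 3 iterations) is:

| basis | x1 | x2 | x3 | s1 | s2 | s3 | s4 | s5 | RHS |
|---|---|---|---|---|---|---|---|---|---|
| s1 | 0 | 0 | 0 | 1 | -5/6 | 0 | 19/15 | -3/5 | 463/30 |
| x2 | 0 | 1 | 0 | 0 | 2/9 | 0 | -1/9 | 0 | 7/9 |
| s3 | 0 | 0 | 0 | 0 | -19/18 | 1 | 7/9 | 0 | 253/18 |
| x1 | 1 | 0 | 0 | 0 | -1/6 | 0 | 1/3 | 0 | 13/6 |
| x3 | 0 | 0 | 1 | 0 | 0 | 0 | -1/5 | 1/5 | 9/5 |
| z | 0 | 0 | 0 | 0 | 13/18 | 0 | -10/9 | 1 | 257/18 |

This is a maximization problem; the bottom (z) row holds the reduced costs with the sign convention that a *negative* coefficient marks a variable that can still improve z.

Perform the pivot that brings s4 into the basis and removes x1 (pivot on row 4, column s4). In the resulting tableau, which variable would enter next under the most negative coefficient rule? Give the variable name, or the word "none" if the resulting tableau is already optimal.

Pivot element 1/3. New z-row = old z-row − (-10/9)·(row 4/(1/3)).
Updated z-row coefficients: x1: 10/3, x2: 0, x3: 0, s1: 0, s2: 1/6, s3: 0, s4: 0, s5: 1.
No coefficient is strictly negative; the tableau after this pivot is optimal.

none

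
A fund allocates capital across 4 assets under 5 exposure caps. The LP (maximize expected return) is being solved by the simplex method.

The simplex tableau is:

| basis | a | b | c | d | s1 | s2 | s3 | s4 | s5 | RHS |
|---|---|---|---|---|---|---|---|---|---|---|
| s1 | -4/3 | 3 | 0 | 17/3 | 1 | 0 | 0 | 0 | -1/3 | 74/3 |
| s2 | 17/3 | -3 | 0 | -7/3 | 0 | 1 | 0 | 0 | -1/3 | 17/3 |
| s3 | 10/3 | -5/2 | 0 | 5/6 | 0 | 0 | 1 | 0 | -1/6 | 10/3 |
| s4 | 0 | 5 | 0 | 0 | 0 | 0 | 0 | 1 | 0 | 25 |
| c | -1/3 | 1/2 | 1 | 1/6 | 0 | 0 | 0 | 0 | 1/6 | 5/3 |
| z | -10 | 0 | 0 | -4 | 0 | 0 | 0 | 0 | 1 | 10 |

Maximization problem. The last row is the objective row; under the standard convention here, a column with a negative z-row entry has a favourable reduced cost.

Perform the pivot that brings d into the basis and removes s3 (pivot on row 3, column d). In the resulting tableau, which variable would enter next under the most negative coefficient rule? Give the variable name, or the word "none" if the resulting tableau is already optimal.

Pivot element 5/6. New z-row = old z-row − (-4)·(row 3/(5/6)).
Updated z-row coefficients: a: 6, b: -12, c: 0, d: 0, s1: 0, s2: 0, s3: 24/5, s4: 0, s5: 1/5.
The most negative is -12 in column b, so b would enter next.

b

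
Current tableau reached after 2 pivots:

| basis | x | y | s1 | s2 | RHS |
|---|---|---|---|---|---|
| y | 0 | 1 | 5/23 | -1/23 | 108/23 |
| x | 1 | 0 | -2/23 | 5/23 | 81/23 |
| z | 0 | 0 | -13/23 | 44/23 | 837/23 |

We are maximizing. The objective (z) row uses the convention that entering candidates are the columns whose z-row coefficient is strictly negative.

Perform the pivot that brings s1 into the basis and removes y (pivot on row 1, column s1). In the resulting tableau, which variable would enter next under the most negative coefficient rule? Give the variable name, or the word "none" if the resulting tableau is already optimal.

none

Pivot element 5/23. New z-row = old z-row − (-13/23)·(row 1/(5/23)).
Updated z-row coefficients: x: 0, y: 13/5, s1: 0, s2: 9/5.
No coefficient is strictly negative; the tableau after this pivot is optimal.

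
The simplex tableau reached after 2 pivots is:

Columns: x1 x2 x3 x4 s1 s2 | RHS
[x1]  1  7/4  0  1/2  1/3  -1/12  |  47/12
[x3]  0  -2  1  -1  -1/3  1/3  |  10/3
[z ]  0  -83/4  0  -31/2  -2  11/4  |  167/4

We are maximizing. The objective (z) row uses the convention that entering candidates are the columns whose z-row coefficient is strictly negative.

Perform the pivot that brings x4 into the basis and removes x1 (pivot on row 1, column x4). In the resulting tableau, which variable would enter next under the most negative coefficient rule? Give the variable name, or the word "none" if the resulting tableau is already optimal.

none

Pivot element 1/2. New z-row = old z-row − (-31/2)·(row 1/(1/2)).
Updated z-row coefficients: x1: 31, x2: 67/2, x3: 0, x4: 0, s1: 25/3, s2: 1/6.
No coefficient is strictly negative; the tableau after this pivot is optimal.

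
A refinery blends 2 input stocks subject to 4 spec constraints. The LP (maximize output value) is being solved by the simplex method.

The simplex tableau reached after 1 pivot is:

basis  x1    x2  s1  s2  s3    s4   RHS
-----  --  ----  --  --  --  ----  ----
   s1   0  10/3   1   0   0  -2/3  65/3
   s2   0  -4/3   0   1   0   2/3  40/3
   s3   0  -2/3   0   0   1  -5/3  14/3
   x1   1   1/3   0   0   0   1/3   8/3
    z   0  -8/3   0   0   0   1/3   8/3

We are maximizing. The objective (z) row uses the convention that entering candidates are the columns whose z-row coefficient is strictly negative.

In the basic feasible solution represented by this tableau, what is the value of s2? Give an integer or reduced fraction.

40/3

s2 is basic (row 2); its value is the RHS of that row: 40/3.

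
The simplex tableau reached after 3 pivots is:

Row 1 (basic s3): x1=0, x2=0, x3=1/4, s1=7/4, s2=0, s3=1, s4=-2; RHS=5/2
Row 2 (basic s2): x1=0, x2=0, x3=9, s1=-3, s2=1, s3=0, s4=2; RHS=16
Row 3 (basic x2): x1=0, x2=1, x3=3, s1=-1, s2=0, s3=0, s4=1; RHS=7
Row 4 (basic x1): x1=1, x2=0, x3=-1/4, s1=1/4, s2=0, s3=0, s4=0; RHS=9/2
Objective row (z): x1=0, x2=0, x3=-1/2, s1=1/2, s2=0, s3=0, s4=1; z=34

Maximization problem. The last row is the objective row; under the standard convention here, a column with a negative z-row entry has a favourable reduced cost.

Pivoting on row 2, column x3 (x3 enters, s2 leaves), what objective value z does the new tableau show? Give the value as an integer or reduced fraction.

314/9

Minimum ratio for x3: 16/9 = 16/9.
z changes by −(z-row coeff of x3)·ratio = −(-1/2)·(16/9) = 8/9.
New z = 34 + (8/9) = 314/9.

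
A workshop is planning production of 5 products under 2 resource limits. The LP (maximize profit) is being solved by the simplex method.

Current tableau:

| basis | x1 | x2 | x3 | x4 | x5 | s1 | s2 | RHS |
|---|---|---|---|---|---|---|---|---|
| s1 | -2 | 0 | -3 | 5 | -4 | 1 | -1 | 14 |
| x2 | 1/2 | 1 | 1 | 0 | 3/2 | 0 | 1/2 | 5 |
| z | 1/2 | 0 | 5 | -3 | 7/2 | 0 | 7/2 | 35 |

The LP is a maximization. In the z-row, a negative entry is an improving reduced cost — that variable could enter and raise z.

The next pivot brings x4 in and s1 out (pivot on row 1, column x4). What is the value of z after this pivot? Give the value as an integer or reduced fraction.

217/5

Minimum ratio for x4: 14/5 = 14/5.
z changes by −(z-row coeff of x4)·ratio = −(-3)·(14/5) = 42/5.
New z = 35 + (42/5) = 217/5.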